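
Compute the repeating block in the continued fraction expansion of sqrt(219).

Write x_i = (sqrt(219) + m_i)/d_i with (m_0, d_0) = (0, 1). a_0 = floor(sqrt(219)) = 14, since 14^2 = 196 <= 219 < 225 = 15^2.
Iterate m_{i+1} = d_i*a_i - m_i, d_{i+1} = (219 - m_{i+1}^2)/d_i, a_{i+1} = floor((a_0 + m_{i+1})/d_{i+1}):
  m_1 = 1*14 - 0 = 14, d_1 = (219 - 14^2)/1 = 23/1 = 23, a_1 = floor((14 + 14)/23) = 1.
  m_2 = 23*1 - 14 = 9, d_2 = (219 - 9^2)/23 = 138/23 = 6, a_2 = floor((14 + 9)/6) = 3.
  m_3 = 6*3 - 9 = 9, d_3 = (219 - 9^2)/6 = 138/6 = 23, a_3 = floor((14 + 9)/23) = 1.
  m_4 = 23*1 - 9 = 14, d_4 = (219 - 14^2)/23 = 23/23 = 1, a_4 = floor((14 + 14)/1) = 28.
  m_5 = 1*28 - 14 = 14, d_5 = (219 - 14^2)/1 = 23/1 = 23: (m_5, d_5) = (m_1, d_1) = (14, 23), so from here the quotients repeat a_1, ..., a_4; the period length is 4.
Hence the expansion of sqrt(219) is a_0 = 14 followed by the repeating block 1, 3, 1, 28 (period 4).

[14; (1, 3, 1, 28)]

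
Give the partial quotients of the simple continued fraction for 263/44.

[5; 1, 43]

Run the Euclidean algorithm on 263 and 44; the successive quotients are the partial quotients a_0, a_1, ... (each step inverts the fractional part left over by the previous one):
  263 = 5*44 + 43, so a_0 = 5.
  44 = 1*43 + 1, so a_1 = 1.
  43 = 43*1 + 0, so a_2 = 43.
The remainder reaches 0 after 3 divisions, so the expansion has 3 partial quotients, read off in order.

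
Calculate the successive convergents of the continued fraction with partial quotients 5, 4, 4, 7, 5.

5/1, 21/4, 89/17, 644/123, 3309/632

Using the convergent recurrence p_i = a_i*p_{i-1} + p_{i-2}, q_i = a_i*q_{i-1} + q_{i-2} with p_{-2}=0, p_{-1}=1, q_{-2}=1, q_{-1}=0:
  i=0: a_0=5, p_0 = 5*1 + 0 = 5, q_0 = 5*0 + 1 = 1.
  i=1: a_1=4, p_1 = 4*5 + 1 = 21, q_1 = 4*1 + 0 = 4.
  i=2: a_2=4, p_2 = 4*21 + 5 = 89, q_2 = 4*4 + 1 = 17.
  i=3: a_3=7, p_3 = 7*89 + 21 = 644, q_3 = 7*17 + 4 = 123.
  i=4: a_4=5, p_4 = 5*644 + 89 = 3309, q_4 = 5*123 + 17 = 632.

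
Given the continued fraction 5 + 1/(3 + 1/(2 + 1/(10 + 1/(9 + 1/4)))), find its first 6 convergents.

Using the convergent recurrence p_i = a_i*p_{i-1} + p_{i-2}, q_i = a_i*q_{i-1} + q_{i-2} with p_{-2}=0, p_{-1}=1, q_{-2}=1, q_{-1}=0:
  i=0: a_0=5, p_0 = 5*1 + 0 = 5, q_0 = 5*0 + 1 = 1.
  i=1: a_1=3, p_1 = 3*5 + 1 = 16, q_1 = 3*1 + 0 = 3.
  i=2: a_2=2, p_2 = 2*16 + 5 = 37, q_2 = 2*3 + 1 = 7.
  i=3: a_3=10, p_3 = 10*37 + 16 = 386, q_3 = 10*7 + 3 = 73.
  i=4: a_4=9, p_4 = 9*386 + 37 = 3511, q_4 = 9*73 + 7 = 664.
  i=5: a_5=4, p_5 = 4*3511 + 386 = 14430, q_5 = 4*664 + 73 = 2729.

5/1, 16/3, 37/7, 386/73, 3511/664, 14430/2729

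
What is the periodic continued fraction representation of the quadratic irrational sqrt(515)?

[22; (1, 2, 3, 1, 3, 1, 3, 2, 1, 44)]

Write x_i = (sqrt(515) + m_i)/d_i with (m_0, d_0) = (0, 1). a_0 = floor(sqrt(515)) = 22, since 22^2 = 484 <= 515 < 529 = 23^2.
Iterate m_{i+1} = d_i*a_i - m_i, d_{i+1} = (515 - m_{i+1}^2)/d_i, a_{i+1} = floor((a_0 + m_{i+1})/d_{i+1}):
  m_1 = 1*22 - 0 = 22, d_1 = (515 - 22^2)/1 = 31/1 = 31, a_1 = floor((22 + 22)/31) = 1.
  m_2 = 31*1 - 22 = 9, d_2 = (515 - 9^2)/31 = 434/31 = 14, a_2 = floor((22 + 9)/14) = 2.
  m_3 = 14*2 - 9 = 19, d_3 = (515 - 19^2)/14 = 154/14 = 11, a_3 = floor((22 + 19)/11) = 3.
  m_4 = 11*3 - 19 = 14, d_4 = (515 - 14^2)/11 = 319/11 = 29, a_4 = floor((22 + 14)/29) = 1.
  m_5 = 29*1 - 14 = 15, d_5 = (515 - 15^2)/29 = 290/29 = 10, a_5 = floor((22 + 15)/10) = 3.
  m_6 = 10*3 - 15 = 15, d_6 = (515 - 15^2)/10 = 290/10 = 29, a_6 = floor((22 + 15)/29) = 1.
  m_7 = 29*1 - 15 = 14, d_7 = (515 - 14^2)/29 = 319/29 = 11, a_7 = floor((22 + 14)/11) = 3.
  m_8 = 11*3 - 14 = 19, d_8 = (515 - 19^2)/11 = 154/11 = 14, a_8 = floor((22 + 19)/14) = 2.
  m_9 = 14*2 - 19 = 9, d_9 = (515 - 9^2)/14 = 434/14 = 31, a_9 = floor((22 + 9)/31) = 1.
  m_10 = 31*1 - 9 = 22, d_10 = (515 - 22^2)/31 = 31/31 = 1, a_10 = floor((22 + 22)/1) = 44.
  m_11 = 1*44 - 22 = 22, d_11 = (515 - 22^2)/1 = 31/1 = 31: (m_11, d_11) = (m_1, d_1) = (22, 31), so from here the quotients repeat a_1, ..., a_10; the period length is 10.
Hence the expansion of sqrt(515) is a_0 = 22 followed by the repeating block 1, 2, 3, 1, 3, 1, 3, 2, 1, 44 (period 10).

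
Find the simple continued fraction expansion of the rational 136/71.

Run the Euclidean algorithm on 136 and 71; the successive quotients are the partial quotients a_0, a_1, ... (each step inverts the fractional part left over by the previous one):
  136 = 1*71 + 65, so a_0 = 1.
  71 = 1*65 + 6, so a_1 = 1.
  65 = 10*6 + 5, so a_2 = 10.
  6 = 1*5 + 1, so a_3 = 1.
  5 = 5*1 + 0, so a_4 = 5.
The remainder reaches 0 after 5 divisions, so the expansion has 5 partial quotients, read off in order.

[1; 1, 10, 1, 5]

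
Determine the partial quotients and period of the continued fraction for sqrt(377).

Write x_i = (sqrt(377) + m_i)/d_i with (m_0, d_0) = (0, 1). a_0 = floor(sqrt(377)) = 19, since 19^2 = 361 <= 377 < 400 = 20^2.
Iterate m_{i+1} = d_i*a_i - m_i, d_{i+1} = (377 - m_{i+1}^2)/d_i, a_{i+1} = floor((a_0 + m_{i+1})/d_{i+1}):
  m_1 = 1*19 - 0 = 19, d_1 = (377 - 19^2)/1 = 16/1 = 16, a_1 = floor((19 + 19)/16) = 2.
  m_2 = 16*2 - 19 = 13, d_2 = (377 - 13^2)/16 = 208/16 = 13, a_2 = floor((19 + 13)/13) = 2.
  m_3 = 13*2 - 13 = 13, d_3 = (377 - 13^2)/13 = 208/13 = 16, a_3 = floor((19 + 13)/16) = 2.
  m_4 = 16*2 - 13 = 19, d_4 = (377 - 19^2)/16 = 16/16 = 1, a_4 = floor((19 + 19)/1) = 38.
  m_5 = 1*38 - 19 = 19, d_5 = (377 - 19^2)/1 = 16/1 = 16: (m_5, d_5) = (m_1, d_1) = (19, 16), so from here the quotients repeat a_1, ..., a_4; the period length is 4.
Hence the expansion of sqrt(377) is a_0 = 19 followed by the repeating block 2, 2, 2, 38 (period 4).

[19; (2, 2, 2, 38)]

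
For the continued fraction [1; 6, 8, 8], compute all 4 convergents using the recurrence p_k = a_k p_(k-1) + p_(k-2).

1/1, 7/6, 57/49, 463/398

Using the convergent recurrence p_i = a_i*p_{i-1} + p_{i-2}, q_i = a_i*q_{i-1} + q_{i-2} with p_{-2}=0, p_{-1}=1, q_{-2}=1, q_{-1}=0:
  i=0: a_0=1, p_0 = 1*1 + 0 = 1, q_0 = 1*0 + 1 = 1.
  i=1: a_1=6, p_1 = 6*1 + 1 = 7, q_1 = 6*1 + 0 = 6.
  i=2: a_2=8, p_2 = 8*7 + 1 = 57, q_2 = 8*6 + 1 = 49.
  i=3: a_3=8, p_3 = 8*57 + 7 = 463, q_3 = 8*49 + 6 = 398.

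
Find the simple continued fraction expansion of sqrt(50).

Write x_i = (sqrt(50) + m_i)/d_i with (m_0, d_0) = (0, 1). a_0 = floor(sqrt(50)) = 7, since 7^2 = 49 <= 50 < 64 = 8^2.
Iterate m_{i+1} = d_i*a_i - m_i, d_{i+1} = (50 - m_{i+1}^2)/d_i, a_{i+1} = floor((a_0 + m_{i+1})/d_{i+1}):
  m_1 = 1*7 - 0 = 7, d_1 = (50 - 7^2)/1 = 1/1 = 1, a_1 = floor((7 + 7)/1) = 14.
  m_2 = 1*14 - 7 = 7, d_2 = (50 - 7^2)/1 = 1/1 = 1: (m_2, d_2) = (m_1, d_1) = (7, 1), so from here the quotient a_1 repeats; the period length is 1.
Hence the expansion of sqrt(50) is a_0 = 7 followed by the repeating block 14 (period 1).

[7; (14)]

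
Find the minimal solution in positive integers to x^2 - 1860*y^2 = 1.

First expand sqrt(1860) as a continued fraction. With x_i = (sqrt(1860) + m_i)/d_i and (m_0, d_0) = (0, 1): a_0 = floor(sqrt(1860)) = 43, since 43^2 = 1849 <= 1860 < 1936 = 44^2.
Iterate m_{i+1} = d_i*a_i - m_i, d_{i+1} = (1860 - m_{i+1}^2)/d_i, a_{i+1} = floor((a_0 + m_{i+1})/d_{i+1}):
  m_1 = 1*43 - 0 = 43, d_1 = (1860 - 43^2)/1 = 11/1 = 11, a_1 = floor((43 + 43)/11) = 7.
  m_2 = 11*7 - 43 = 34, d_2 = (1860 - 34^2)/11 = 704/11 = 64, a_2 = floor((43 + 34)/64) = 1.
  m_3 = 64*1 - 34 = 30, d_3 = (1860 - 30^2)/64 = 960/64 = 15, a_3 = floor((43 + 30)/15) = 4.
  m_4 = 15*4 - 30 = 30, d_4 = (1860 - 30^2)/15 = 960/15 = 64, a_4 = floor((43 + 30)/64) = 1.
  m_5 = 64*1 - 30 = 34, d_5 = (1860 - 34^2)/64 = 704/64 = 11, a_5 = floor((43 + 34)/11) = 7.
  m_6 = 11*7 - 34 = 43, d_6 = (1860 - 43^2)/11 = 11/11 = 1, a_6 = floor((43 + 43)/1) = 86.
  m_7 = 1*86 - 43 = 43, d_7 = (1860 - 43^2)/1 = 11/1 = 11: (m_7, d_7) = (m_1, d_1) = (43, 11), so from here the quotients repeat a_1, ..., a_6; the period length is 6.
So sqrt(1860) = [43; (7, 1, 4, 1, 7, 86)] with period length k = 6.
k is even, so the fundamental solution of x^2 - 1860y^2 = 1 is (p_{k-1}, q_{k-1}) = (p_5, q_5); compute convergents through index 5.
Convergents (p_i = a_i*p_{i-1} + p_{i-2}, q_i = a_i*q_{i-1} + q_{i-2} with p_{-2}=0, p_{-1}=1, q_{-2}=1, q_{-1}=0):
  i=0: a_0=43, p_0 = 43*1 + 0 = 43, q_0 = 43*0 + 1 = 1.
  i=1: a_1=7, p_1 = 7*43 + 1 = 302, q_1 = 7*1 + 0 = 7.
  i=2: a_2=1, p_2 = 1*302 + 43 = 345, q_2 = 1*7 + 1 = 8.
  i=3: a_3=4, p_3 = 4*345 + 302 = 1682, q_3 = 4*8 + 7 = 39.
  i=4: a_4=1, p_4 = 1*1682 + 345 = 2027, q_4 = 1*39 + 8 = 47.
  i=5: a_5=7, p_5 = 7*2027 + 1682 = 15871, q_5 = 7*47 + 39 = 368.
Check: 15871^2 - 1860*368^2 = 251888641 - 251888640 = 1, so (x, y) = (15871, 368) solves the equation, and by the theorem it is the least positive solution.

(x, y) = (15871, 368)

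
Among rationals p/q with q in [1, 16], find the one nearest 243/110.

31/14

Expand x = 243/110 as a continued fraction with the Euclidean algorithm:
  243 = 2*110 + 23, so a_0 = 2.
  110 = 4*23 + 18, so a_1 = 4.
  23 = 1*18 + 5, so a_2 = 1.
  18 = 3*5 + 3, so a_3 = 3.
  5 = 1*3 + 2, so a_4 = 1.
  3 = 1*2 + 1, so a_5 = 1.
  2 = 2*1 + 0, so a_6 = 2.
so x = [2; 4, 1, 3, 1, 1, 2].
Convergents (p_i = a_i*p_{i-1} + p_{i-2}, q_i = a_i*q_{i-1} + q_{i-2} with p_{-2}=0, p_{-1}=1, q_{-2}=1, q_{-1}=0), until the denominator exceeds 16:
  i=0: a_0=2, p_0 = 2*1 + 0 = 2, q_0 = 2*0 + 1 = 1.
  i=1: a_1=4, p_1 = 4*2 + 1 = 9, q_1 = 4*1 + 0 = 4.
  i=2: a_2=1, p_2 = 1*9 + 2 = 11, q_2 = 1*4 + 1 = 5.
  i=3: a_3=3, p_3 = 3*11 + 9 = 42, q_3 = 3*5 + 4 = 19.
q_3 = 19 > 16, so the last convergent with denominator <= 16 is p_2/q_2 = 11/5.
The closest fraction with denominator <= 16 is either p_2/q_2 or the intermediate fraction (k*p_2 + p_1)/(k*q_2 + q_1) with the largest k >= 1 whose denominator stays <= 16; these approach x as k grows, and every other convergent or intermediate fraction in range is farther away.
Largest k: floor((16 - q_1)/q_2) = floor((16 - 4)/5) = 2.
That gives (2*11 + 9)/(2*5 + 4) = 31/14.
Compare the errors: |x - 11/5| = |243*5 - 11*110|/(110*5) = 5/550, and |x - 31/14| = |243*14 - 31*110|/(110*14) = 8/1540.
Cross-multiplying, 8*550 = 4400 < 7700 = 5*1540, so 8/1540 is smaller: the intermediate fraction 31/14 is closer to x than 11/5.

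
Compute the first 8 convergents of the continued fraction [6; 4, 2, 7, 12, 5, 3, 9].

Using the convergent recurrence p_i = a_i*p_{i-1} + p_{i-2}, q_i = a_i*q_{i-1} + q_{i-2} with p_{-2}=0, p_{-1}=1, q_{-2}=1, q_{-1}=0:
  i=0: a_0=6, p_0 = 6*1 + 0 = 6, q_0 = 6*0 + 1 = 1.
  i=1: a_1=4, p_1 = 4*6 + 1 = 25, q_1 = 4*1 + 0 = 4.
  i=2: a_2=2, p_2 = 2*25 + 6 = 56, q_2 = 2*4 + 1 = 9.
  i=3: a_3=7, p_3 = 7*56 + 25 = 417, q_3 = 7*9 + 4 = 67.
  i=4: a_4=12, p_4 = 12*417 + 56 = 5060, q_4 = 12*67 + 9 = 813.
  i=5: a_5=5, p_5 = 5*5060 + 417 = 25717, q_5 = 5*813 + 67 = 4132.
  i=6: a_6=3, p_6 = 3*25717 + 5060 = 82211, q_6 = 3*4132 + 813 = 13209.
  i=7: a_7=9, p_7 = 9*82211 + 25717 = 765616, q_7 = 9*13209 + 4132 = 123013.

6/1, 25/4, 56/9, 417/67, 5060/813, 25717/4132, 82211/13209, 765616/123013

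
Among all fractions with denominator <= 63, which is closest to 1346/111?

Expand x = 1346/111 as a continued fraction with the Euclidean algorithm:
  1346 = 12*111 + 14, so a_0 = 12.
  111 = 7*14 + 13, so a_1 = 7.
  14 = 1*13 + 1, so a_2 = 1.
  13 = 13*1 + 0, so a_3 = 13.
so x = [12; 7, 1, 13].
Convergents (p_i = a_i*p_{i-1} + p_{i-2}, q_i = a_i*q_{i-1} + q_{i-2} with p_{-2}=0, p_{-1}=1, q_{-2}=1, q_{-1}=0), until the denominator exceeds 63:
  i=0: a_0=12, p_0 = 12*1 + 0 = 12, q_0 = 12*0 + 1 = 1.
  i=1: a_1=7, p_1 = 7*12 + 1 = 85, q_1 = 7*1 + 0 = 7.
  i=2: a_2=1, p_2 = 1*85 + 12 = 97, q_2 = 1*7 + 1 = 8.
  i=3: a_3=13, p_3 = 13*97 + 85 = 1346, q_3 = 13*8 + 7 = 111.
q_3 = 111 > 63, so the last convergent with denominator <= 63 is p_2/q_2 = 97/8.
The closest fraction with denominator <= 63 is either p_2/q_2 or the intermediate fraction (k*p_2 + p_1)/(k*q_2 + q_1) with the largest k >= 1 whose denominator stays <= 63; these approach x as k grows, and every other convergent or intermediate fraction in range is farther away.
Largest k: floor((63 - q_1)/q_2) = floor((63 - 7)/8) = 7.
That gives (7*97 + 85)/(7*8 + 7) = 764/63.
Compare the errors: |x - 97/8| = |1346*8 - 97*111|/(111*8) = 1/888, and |x - 764/63| = |1346*63 - 764*111|/(111*63) = 6/6993.
Cross-multiplying, 6*888 = 5328 < 6993 = 1*6993, so 6/6993 is smaller: the intermediate fraction 764/63 is closer to x than 97/8.

764/63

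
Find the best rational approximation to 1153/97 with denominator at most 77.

630/53

Expand x = 1153/97 as a continued fraction with the Euclidean algorithm:
  1153 = 11*97 + 86, so a_0 = 11.
  97 = 1*86 + 11, so a_1 = 1.
  86 = 7*11 + 9, so a_2 = 7.
  11 = 1*9 + 2, so a_3 = 1.
  9 = 4*2 + 1, so a_4 = 4.
  2 = 2*1 + 0, so a_5 = 2.
so x = [11; 1, 7, 1, 4, 2].
Convergents (p_i = a_i*p_{i-1} + p_{i-2}, q_i = a_i*q_{i-1} + q_{i-2} with p_{-2}=0, p_{-1}=1, q_{-2}=1, q_{-1}=0), until the denominator exceeds 77:
  i=0: a_0=11, p_0 = 11*1 + 0 = 11, q_0 = 11*0 + 1 = 1.
  i=1: a_1=1, p_1 = 1*11 + 1 = 12, q_1 = 1*1 + 0 = 1.
  i=2: a_2=7, p_2 = 7*12 + 11 = 95, q_2 = 7*1 + 1 = 8.
  i=3: a_3=1, p_3 = 1*95 + 12 = 107, q_3 = 1*8 + 1 = 9.
  i=4: a_4=4, p_4 = 4*107 + 95 = 523, q_4 = 4*9 + 8 = 44.
  i=5: a_5=2, p_5 = 2*523 + 107 = 1153, q_5 = 2*44 + 9 = 97.
q_5 = 97 > 77, so the last convergent with denominator <= 77 is p_4/q_4 = 523/44.
The closest fraction with denominator <= 77 is either p_4/q_4 or the intermediate fraction (k*p_4 + p_3)/(k*q_4 + q_3) with the largest k >= 1 whose denominator stays <= 77; these approach x as k grows, and every other convergent or intermediate fraction in range is farther away.
Largest k: floor((77 - q_3)/q_4) = floor((77 - 9)/44) = 1.
That gives (1*523 + 107)/(1*44 + 9) = 630/53.
Compare the errors: |x - 523/44| = |1153*44 - 523*97|/(97*44) = 1/4268, and |x - 630/53| = |1153*53 - 630*97|/(97*53) = 1/5141.
Cross-multiplying, 1*4268 = 4268 < 5141 = 1*5141, so 1/5141 is smaller: the intermediate fraction 630/53 is closer to x than 523/44.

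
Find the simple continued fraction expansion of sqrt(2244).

[47; (2, 1, 2, 3, 2, 2, 2, 3, 2, 1, 2, 94)]

Write x_i = (sqrt(2244) + m_i)/d_i with (m_0, d_0) = (0, 1). a_0 = floor(sqrt(2244)) = 47, since 47^2 = 2209 <= 2244 < 2304 = 48^2.
Iterate m_{i+1} = d_i*a_i - m_i, d_{i+1} = (2244 - m_{i+1}^2)/d_i, a_{i+1} = floor((a_0 + m_{i+1})/d_{i+1}):
  m_1 = 1*47 - 0 = 47, d_1 = (2244 - 47^2)/1 = 35/1 = 35, a_1 = floor((47 + 47)/35) = 2.
  m_2 = 35*2 - 47 = 23, d_2 = (2244 - 23^2)/35 = 1715/35 = 49, a_2 = floor((47 + 23)/49) = 1.
  m_3 = 49*1 - 23 = 26, d_3 = (2244 - 26^2)/49 = 1568/49 = 32, a_3 = floor((47 + 26)/32) = 2.
  m_4 = 32*2 - 26 = 38, d_4 = (2244 - 38^2)/32 = 800/32 = 25, a_4 = floor((47 + 38)/25) = 3.
  m_5 = 25*3 - 38 = 37, d_5 = (2244 - 37^2)/25 = 875/25 = 35, a_5 = floor((47 + 37)/35) = 2.
  m_6 = 35*2 - 37 = 33, d_6 = (2244 - 33^2)/35 = 1155/35 = 33, a_6 = floor((47 + 33)/33) = 2.
  m_7 = 33*2 - 33 = 33, d_7 = (2244 - 33^2)/33 = 1155/33 = 35, a_7 = floor((47 + 33)/35) = 2.
  m_8 = 35*2 - 33 = 37, d_8 = (2244 - 37^2)/35 = 875/35 = 25, a_8 = floor((47 + 37)/25) = 3.
  m_9 = 25*3 - 37 = 38, d_9 = (2244 - 38^2)/25 = 800/25 = 32, a_9 = floor((47 + 38)/32) = 2.
  m_10 = 32*2 - 38 = 26, d_10 = (2244 - 26^2)/32 = 1568/32 = 49, a_10 = floor((47 + 26)/49) = 1.
  m_11 = 49*1 - 26 = 23, d_11 = (2244 - 23^2)/49 = 1715/49 = 35, a_11 = floor((47 + 23)/35) = 2.
  m_12 = 35*2 - 23 = 47, d_12 = (2244 - 47^2)/35 = 35/35 = 1, a_12 = floor((47 + 47)/1) = 94.
  m_13 = 1*94 - 47 = 47, d_13 = (2244 - 47^2)/1 = 35/1 = 35: (m_13, d_13) = (m_1, d_1) = (47, 35), so from here the quotients repeat a_1, ..., a_12; the period length is 12.
Hence the expansion of sqrt(2244) is a_0 = 47 followed by the repeating block 2, 1, 2, 3, 2, 2, 2, 3, 2, 1, 2, 94 (period 12).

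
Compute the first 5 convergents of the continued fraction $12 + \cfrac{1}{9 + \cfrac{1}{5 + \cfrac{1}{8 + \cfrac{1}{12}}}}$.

12/1, 109/9, 557/46, 4565/377, 55337/4570

Using the convergent recurrence p_i = a_i*p_{i-1} + p_{i-2}, q_i = a_i*q_{i-1} + q_{i-2} with p_{-2}=0, p_{-1}=1, q_{-2}=1, q_{-1}=0:
  i=0: a_0=12, p_0 = 12*1 + 0 = 12, q_0 = 12*0 + 1 = 1.
  i=1: a_1=9, p_1 = 9*12 + 1 = 109, q_1 = 9*1 + 0 = 9.
  i=2: a_2=5, p_2 = 5*109 + 12 = 557, q_2 = 5*9 + 1 = 46.
  i=3: a_3=8, p_3 = 8*557 + 109 = 4565, q_3 = 8*46 + 9 = 377.
  i=4: a_4=12, p_4 = 12*4565 + 557 = 55337, q_4 = 12*377 + 46 = 4570.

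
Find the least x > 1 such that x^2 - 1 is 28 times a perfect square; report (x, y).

(x, y) = (127, 24)

First expand sqrt(28) as a continued fraction. With x_i = (sqrt(28) + m_i)/d_i and (m_0, d_0) = (0, 1): a_0 = floor(sqrt(28)) = 5, since 5^2 = 25 <= 28 < 36 = 6^2.
Iterate m_{i+1} = d_i*a_i - m_i, d_{i+1} = (28 - m_{i+1}^2)/d_i, a_{i+1} = floor((a_0 + m_{i+1})/d_{i+1}):
  m_1 = 1*5 - 0 = 5, d_1 = (28 - 5^2)/1 = 3/1 = 3, a_1 = floor((5 + 5)/3) = 3.
  m_2 = 3*3 - 5 = 4, d_2 = (28 - 4^2)/3 = 12/3 = 4, a_2 = floor((5 + 4)/4) = 2.
  m_3 = 4*2 - 4 = 4, d_3 = (28 - 4^2)/4 = 12/4 = 3, a_3 = floor((5 + 4)/3) = 3.
  m_4 = 3*3 - 4 = 5, d_4 = (28 - 5^2)/3 = 3/3 = 1, a_4 = floor((5 + 5)/1) = 10.
  m_5 = 1*10 - 5 = 5, d_5 = (28 - 5^2)/1 = 3/1 = 3: (m_5, d_5) = (m_1, d_1) = (5, 3), so from here the quotients repeat a_1, ..., a_4; the period length is 4.
So sqrt(28) = [5; (3, 2, 3, 10)] with period length k = 4.
k is even, so the fundamental solution of x^2 - 28y^2 = 1 is (p_{k-1}, q_{k-1}) = (p_3, q_3); compute convergents through index 3.
Convergents (p_i = a_i*p_{i-1} + p_{i-2}, q_i = a_i*q_{i-1} + q_{i-2} with p_{-2}=0, p_{-1}=1, q_{-2}=1, q_{-1}=0):
  i=0: a_0=5, p_0 = 5*1 + 0 = 5, q_0 = 5*0 + 1 = 1.
  i=1: a_1=3, p_1 = 3*5 + 1 = 16, q_1 = 3*1 + 0 = 3.
  i=2: a_2=2, p_2 = 2*16 + 5 = 37, q_2 = 2*3 + 1 = 7.
  i=3: a_3=3, p_3 = 3*37 + 16 = 127, q_3 = 3*7 + 3 = 24.
Check: 127^2 - 28*24^2 = 16129 - 16128 = 1, so (x, y) = (127, 24) solves the equation, and by the theorem it is the least positive solution.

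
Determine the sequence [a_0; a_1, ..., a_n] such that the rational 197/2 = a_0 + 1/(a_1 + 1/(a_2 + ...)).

Run the Euclidean algorithm on 197 and 2; the successive quotients are the partial quotients a_0, a_1, ... (each step inverts the fractional part left over by the previous one):
  197 = 98*2 + 1, so a_0 = 98.
  2 = 2*1 + 0, so a_1 = 2.
The remainder reaches 0 after 2 divisions, so the expansion has 2 partial quotients, read off in order.

[98; 2]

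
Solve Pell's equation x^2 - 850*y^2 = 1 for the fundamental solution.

First expand sqrt(850) as a continued fraction. With x_i = (sqrt(850) + m_i)/d_i and (m_0, d_0) = (0, 1): a_0 = floor(sqrt(850)) = 29, since 29^2 = 841 <= 850 < 900 = 30^2.
Iterate m_{i+1} = d_i*a_i - m_i, d_{i+1} = (850 - m_{i+1}^2)/d_i, a_{i+1} = floor((a_0 + m_{i+1})/d_{i+1}):
  m_1 = 1*29 - 0 = 29, d_1 = (850 - 29^2)/1 = 9/1 = 9, a_1 = floor((29 + 29)/9) = 6.
  m_2 = 9*6 - 29 = 25, d_2 = (850 - 25^2)/9 = 225/9 = 25, a_2 = floor((29 + 25)/25) = 2.
  m_3 = 25*2 - 25 = 25, d_3 = (850 - 25^2)/25 = 225/25 = 9, a_3 = floor((29 + 25)/9) = 6.
  m_4 = 9*6 - 25 = 29, d_4 = (850 - 29^2)/9 = 9/9 = 1, a_4 = floor((29 + 29)/1) = 58.
  m_5 = 1*58 - 29 = 29, d_5 = (850 - 29^2)/1 = 9/1 = 9: (m_5, d_5) = (m_1, d_1) = (29, 9), so from here the quotients repeat a_1, ..., a_4; the period length is 4.
So sqrt(850) = [29; (6, 2, 6, 58)] with period length k = 4.
k is even, so the fundamental solution of x^2 - 850y^2 = 1 is (p_{k-1}, q_{k-1}) = (p_3, q_3); compute convergents through index 3.
Convergents (p_i = a_i*p_{i-1} + p_{i-2}, q_i = a_i*q_{i-1} + q_{i-2} with p_{-2}=0, p_{-1}=1, q_{-2}=1, q_{-1}=0):
  i=0: a_0=29, p_0 = 29*1 + 0 = 29, q_0 = 29*0 + 1 = 1.
  i=1: a_1=6, p_1 = 6*29 + 1 = 175, q_1 = 6*1 + 0 = 6.
  i=2: a_2=2, p_2 = 2*175 + 29 = 379, q_2 = 2*6 + 1 = 13.
  i=3: a_3=6, p_3 = 6*379 + 175 = 2449, q_3 = 6*13 + 6 = 84.
Check: 2449^2 - 850*84^2 = 5997601 - 5997600 = 1, so (x, y) = (2449, 84) solves the equation, and by the theorem it is the least positive solution.

(x, y) = (2449, 84)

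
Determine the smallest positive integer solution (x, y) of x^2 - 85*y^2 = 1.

First expand sqrt(85) as a continued fraction. With x_i = (sqrt(85) + m_i)/d_i and (m_0, d_0) = (0, 1): a_0 = floor(sqrt(85)) = 9, since 9^2 = 81 <= 85 < 100 = 10^2.
Iterate m_{i+1} = d_i*a_i - m_i, d_{i+1} = (85 - m_{i+1}^2)/d_i, a_{i+1} = floor((a_0 + m_{i+1})/d_{i+1}):
  m_1 = 1*9 - 0 = 9, d_1 = (85 - 9^2)/1 = 4/1 = 4, a_1 = floor((9 + 9)/4) = 4.
  m_2 = 4*4 - 9 = 7, d_2 = (85 - 7^2)/4 = 36/4 = 9, a_2 = floor((9 + 7)/9) = 1.
  m_3 = 9*1 - 7 = 2, d_3 = (85 - 2^2)/9 = 81/9 = 9, a_3 = floor((9 + 2)/9) = 1.
  m_4 = 9*1 - 2 = 7, d_4 = (85 - 7^2)/9 = 36/9 = 4, a_4 = floor((9 + 7)/4) = 4.
  m_5 = 4*4 - 7 = 9, d_5 = (85 - 9^2)/4 = 4/4 = 1, a_5 = floor((9 + 9)/1) = 18.
  m_6 = 1*18 - 9 = 9, d_6 = (85 - 9^2)/1 = 4/1 = 4: (m_6, d_6) = (m_1, d_1) = (9, 4), so from here the quotients repeat a_1, ..., a_5; the period length is 5.
So sqrt(85) = [9; (4, 1, 1, 4, 18)] with period length k = 5.
k is odd, so (p_{k-1}, q_{k-1}) only solves x^2 - 85y^2 = -1 and the fundamental solution of x^2 - 85y^2 = 1 is (p_{2k-1}, q_{2k-1}) = (p_9, q_9); compute convergents through index 9, running through the period twice.
Convergents (p_i = a_i*p_{i-1} + p_{i-2}, q_i = a_i*q_{i-1} + q_{i-2} with p_{-2}=0, p_{-1}=1, q_{-2}=1, q_{-1}=0):
  i=0: a_0=9, p_0 = 9*1 + 0 = 9, q_0 = 9*0 + 1 = 1.
  i=1: a_1=4, p_1 = 4*9 + 1 = 37, q_1 = 4*1 + 0 = 4.
  i=2: a_2=1, p_2 = 1*37 + 9 = 46, q_2 = 1*4 + 1 = 5.
  i=3: a_3=1, p_3 = 1*46 + 37 = 83, q_3 = 1*5 + 4 = 9.
  i=4: a_4=4, p_4 = 4*83 + 46 = 378, q_4 = 4*9 + 5 = 41.
  i=5: a_5=18, p_5 = 18*378 + 83 = 6887, q_5 = 18*41 + 9 = 747.
  i=6: a_6=4, p_6 = 4*6887 + 378 = 27926, q_6 = 4*747 + 41 = 3029.
  i=7: a_7=1, p_7 = 1*27926 + 6887 = 34813, q_7 = 1*3029 + 747 = 3776.
  i=8: a_8=1, p_8 = 1*34813 + 27926 = 62739, q_8 = 1*3776 + 3029 = 6805.
  i=9: a_9=4, p_9 = 4*62739 + 34813 = 285769, q_9 = 4*6805 + 3776 = 30996.
Indeed p_4^2 - 85*q_4^2 = 142884 - 142885 = -1, not +1.
Check: 285769^2 - 85*30996^2 = 81663921361 - 81663921360 = 1, so (x, y) = (285769, 30996) solves the equation, and by the theorem it is the least positive solution.

(x, y) = (285769, 30996)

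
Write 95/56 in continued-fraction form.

Run the Euclidean algorithm on 95 and 56; the successive quotients are the partial quotients a_0, a_1, ... (each step inverts the fractional part left over by the previous one):
  95 = 1*56 + 39, so a_0 = 1.
  56 = 1*39 + 17, so a_1 = 1.
  39 = 2*17 + 5, so a_2 = 2.
  17 = 3*5 + 2, so a_3 = 3.
  5 = 2*2 + 1, so a_4 = 2.
  2 = 2*1 + 0, so a_5 = 2.
The remainder reaches 0 after 6 divisions, so the expansion has 6 partial quotients, read off in order.

[1; 1, 2, 3, 2, 2]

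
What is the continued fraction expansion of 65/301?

[0; 4, 1, 1, 1, 2, 2, 3]

Run the Euclidean algorithm on 65 and 301; the successive quotients are the partial quotients a_0, a_1, ... (each step inverts the fractional part left over by the previous one):
  65 = 0*301 + 65, so a_0 = 0.
  301 = 4*65 + 41, so a_1 = 4.
  65 = 1*41 + 24, so a_2 = 1.
  41 = 1*24 + 17, so a_3 = 1.
  24 = 1*17 + 7, so a_4 = 1.
  17 = 2*7 + 3, so a_5 = 2.
  7 = 2*3 + 1, so a_6 = 2.
  3 = 3*1 + 0, so a_7 = 3.
The remainder reaches 0 after 8 divisions, so the expansion has 8 partial quotients, read off in order.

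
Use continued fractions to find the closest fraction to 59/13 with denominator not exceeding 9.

41/9

Expand x = 59/13 as a continued fraction with the Euclidean algorithm:
  59 = 4*13 + 7, so a_0 = 4.
  13 = 1*7 + 6, so a_1 = 1.
  7 = 1*6 + 1, so a_2 = 1.
  6 = 6*1 + 0, so a_3 = 6.
so x = [4; 1, 1, 6].
Convergents (p_i = a_i*p_{i-1} + p_{i-2}, q_i = a_i*q_{i-1} + q_{i-2} with p_{-2}=0, p_{-1}=1, q_{-2}=1, q_{-1}=0), until the denominator exceeds 9:
  i=0: a_0=4, p_0 = 4*1 + 0 = 4, q_0 = 4*0 + 1 = 1.
  i=1: a_1=1, p_1 = 1*4 + 1 = 5, q_1 = 1*1 + 0 = 1.
  i=2: a_2=1, p_2 = 1*5 + 4 = 9, q_2 = 1*1 + 1 = 2.
  i=3: a_3=6, p_3 = 6*9 + 5 = 59, q_3 = 6*2 + 1 = 13.
q_3 = 13 > 9, so the last convergent with denominator <= 9 is p_2/q_2 = 9/2.
The closest fraction with denominator <= 9 is either p_2/q_2 or the intermediate fraction (k*p_2 + p_1)/(k*q_2 + q_1) with the largest k >= 1 whose denominator stays <= 9; these approach x as k grows, and every other convergent or intermediate fraction in range is farther away.
Largest k: floor((9 - q_1)/q_2) = floor((9 - 1)/2) = 4.
That gives (4*9 + 5)/(4*2 + 1) = 41/9.
Compare the errors: |x - 9/2| = |59*2 - 9*13|/(13*2) = 1/26, and |x - 41/9| = |59*9 - 41*13|/(13*9) = 2/117.
Cross-multiplying, 2*26 = 52 < 117 = 1*117, so 2/117 is smaller: the intermediate fraction 41/9 is closer to x than 9/2.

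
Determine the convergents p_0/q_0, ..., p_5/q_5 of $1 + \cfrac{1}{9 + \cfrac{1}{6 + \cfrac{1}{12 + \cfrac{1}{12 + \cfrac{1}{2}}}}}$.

1/1, 10/9, 61/55, 742/669, 8965/8083, 18672/16835

Using the convergent recurrence p_i = a_i*p_{i-1} + p_{i-2}, q_i = a_i*q_{i-1} + q_{i-2} with p_{-2}=0, p_{-1}=1, q_{-2}=1, q_{-1}=0:
  i=0: a_0=1, p_0 = 1*1 + 0 = 1, q_0 = 1*0 + 1 = 1.
  i=1: a_1=9, p_1 = 9*1 + 1 = 10, q_1 = 9*1 + 0 = 9.
  i=2: a_2=6, p_2 = 6*10 + 1 = 61, q_2 = 6*9 + 1 = 55.
  i=3: a_3=12, p_3 = 12*61 + 10 = 742, q_3 = 12*55 + 9 = 669.
  i=4: a_4=12, p_4 = 12*742 + 61 = 8965, q_4 = 12*669 + 55 = 8083.
  i=5: a_5=2, p_5 = 2*8965 + 742 = 18672, q_5 = 2*8083 + 669 = 16835.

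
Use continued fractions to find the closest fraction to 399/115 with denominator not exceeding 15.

Expand x = 399/115 as a continued fraction with the Euclidean algorithm:
  399 = 3*115 + 54, so a_0 = 3.
  115 = 2*54 + 7, so a_1 = 2.
  54 = 7*7 + 5, so a_2 = 7.
  7 = 1*5 + 2, so a_3 = 1.
  5 = 2*2 + 1, so a_4 = 2.
  2 = 2*1 + 0, so a_5 = 2.
so x = [3; 2, 7, 1, 2, 2].
Convergents (p_i = a_i*p_{i-1} + p_{i-2}, q_i = a_i*q_{i-1} + q_{i-2} with p_{-2}=0, p_{-1}=1, q_{-2}=1, q_{-1}=0), until the denominator exceeds 15:
  i=0: a_0=3, p_0 = 3*1 + 0 = 3, q_0 = 3*0 + 1 = 1.
  i=1: a_1=2, p_1 = 2*3 + 1 = 7, q_1 = 2*1 + 0 = 2.
  i=2: a_2=7, p_2 = 7*7 + 3 = 52, q_2 = 7*2 + 1 = 15.
  i=3: a_3=1, p_3 = 1*52 + 7 = 59, q_3 = 1*15 + 2 = 17.
q_3 = 17 > 15, so the last convergent with denominator <= 15 is p_2/q_2 = 52/15.
The closest fraction with denominator <= 15 is either p_2/q_2 or the intermediate fraction (k*p_2 + p_1)/(k*q_2 + q_1) with the largest k >= 1 whose denominator stays <= 15; these approach x as k grows, and every other convergent or intermediate fraction in range is farther away.
Largest k: floor((15 - q_1)/q_2) = floor((15 - 2)/15) = 0.
Since k = 0, no intermediate fraction beyond p_2/q_2 has denominator <= 15, so the convergent 52/15 is the closest (its error is |399*15 - 52*115|/(115*15) = 5/1725).

52/15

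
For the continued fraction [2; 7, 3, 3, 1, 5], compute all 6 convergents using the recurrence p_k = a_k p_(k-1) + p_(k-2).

Using the convergent recurrence p_i = a_i*p_{i-1} + p_{i-2}, q_i = a_i*q_{i-1} + q_{i-2} with p_{-2}=0, p_{-1}=1, q_{-2}=1, q_{-1}=0:
  i=0: a_0=2, p_0 = 2*1 + 0 = 2, q_0 = 2*0 + 1 = 1.
  i=1: a_1=7, p_1 = 7*2 + 1 = 15, q_1 = 7*1 + 0 = 7.
  i=2: a_2=3, p_2 = 3*15 + 2 = 47, q_2 = 3*7 + 1 = 22.
  i=3: a_3=3, p_3 = 3*47 + 15 = 156, q_3 = 3*22 + 7 = 73.
  i=4: a_4=1, p_4 = 1*156 + 47 = 203, q_4 = 1*73 + 22 = 95.
  i=5: a_5=5, p_5 = 5*203 + 156 = 1171, q_5 = 5*95 + 73 = 548.

2/1, 15/7, 47/22, 156/73, 203/95, 1171/548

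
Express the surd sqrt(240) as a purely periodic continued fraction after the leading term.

Write x_i = (sqrt(240) + m_i)/d_i with (m_0, d_0) = (0, 1). a_0 = floor(sqrt(240)) = 15, since 15^2 = 225 <= 240 < 256 = 16^2.
Iterate m_{i+1} = d_i*a_i - m_i, d_{i+1} = (240 - m_{i+1}^2)/d_i, a_{i+1} = floor((a_0 + m_{i+1})/d_{i+1}):
  m_1 = 1*15 - 0 = 15, d_1 = (240 - 15^2)/1 = 15/1 = 15, a_1 = floor((15 + 15)/15) = 2.
  m_2 = 15*2 - 15 = 15, d_2 = (240 - 15^2)/15 = 15/15 = 1, a_2 = floor((15 + 15)/1) = 30.
  m_3 = 1*30 - 15 = 15, d_3 = (240 - 15^2)/1 = 15/1 = 15: (m_3, d_3) = (m_1, d_1) = (15, 15), so from here the quotients repeat a_1, a_2; the period length is 2.
Hence the expansion of sqrt(240) is a_0 = 15 followed by the repeating block 2, 30 (period 2).

[15; (2, 30)]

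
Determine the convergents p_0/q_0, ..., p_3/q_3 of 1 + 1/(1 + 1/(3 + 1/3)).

Using the convergent recurrence p_i = a_i*p_{i-1} + p_{i-2}, q_i = a_i*q_{i-1} + q_{i-2} with p_{-2}=0, p_{-1}=1, q_{-2}=1, q_{-1}=0:
  i=0: a_0=1, p_0 = 1*1 + 0 = 1, q_0 = 1*0 + 1 = 1.
  i=1: a_1=1, p_1 = 1*1 + 1 = 2, q_1 = 1*1 + 0 = 1.
  i=2: a_2=3, p_2 = 3*2 + 1 = 7, q_2 = 3*1 + 1 = 4.
  i=3: a_3=3, p_3 = 3*7 + 2 = 23, q_3 = 3*4 + 1 = 13.

1/1, 2/1, 7/4, 23/13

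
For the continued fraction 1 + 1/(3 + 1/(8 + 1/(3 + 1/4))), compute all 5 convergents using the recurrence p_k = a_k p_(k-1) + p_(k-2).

1/1, 4/3, 33/25, 103/78, 445/337

Using the convergent recurrence p_i = a_i*p_{i-1} + p_{i-2}, q_i = a_i*q_{i-1} + q_{i-2} with p_{-2}=0, p_{-1}=1, q_{-2}=1, q_{-1}=0:
  i=0: a_0=1, p_0 = 1*1 + 0 = 1, q_0 = 1*0 + 1 = 1.
  i=1: a_1=3, p_1 = 3*1 + 1 = 4, q_1 = 3*1 + 0 = 3.
  i=2: a_2=8, p_2 = 8*4 + 1 = 33, q_2 = 8*3 + 1 = 25.
  i=3: a_3=3, p_3 = 3*33 + 4 = 103, q_3 = 3*25 + 3 = 78.
  i=4: a_4=4, p_4 = 4*103 + 33 = 445, q_4 = 4*78 + 25 = 337.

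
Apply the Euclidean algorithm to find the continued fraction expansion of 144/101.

[1; 2, 2, 1, 6, 2]

Run the Euclidean algorithm on 144 and 101; the successive quotients are the partial quotients a_0, a_1, ... (each step inverts the fractional part left over by the previous one):
  144 = 1*101 + 43, so a_0 = 1.
  101 = 2*43 + 15, so a_1 = 2.
  43 = 2*15 + 13, so a_2 = 2.
  15 = 1*13 + 2, so a_3 = 1.
  13 = 6*2 + 1, so a_4 = 6.
  2 = 2*1 + 0, so a_5 = 2.
The remainder reaches 0 after 6 divisions, so the expansion has 6 partial quotients, read off in order.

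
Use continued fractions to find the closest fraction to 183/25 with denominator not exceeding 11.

Expand x = 183/25 as a continued fraction with the Euclidean algorithm:
  183 = 7*25 + 8, so a_0 = 7.
  25 = 3*8 + 1, so a_1 = 3.
  8 = 8*1 + 0, so a_2 = 8.
so x = [7; 3, 8].
Convergents (p_i = a_i*p_{i-1} + p_{i-2}, q_i = a_i*q_{i-1} + q_{i-2} with p_{-2}=0, p_{-1}=1, q_{-2}=1, q_{-1}=0), until the denominator exceeds 11:
  i=0: a_0=7, p_0 = 7*1 + 0 = 7, q_0 = 7*0 + 1 = 1.
  i=1: a_1=3, p_1 = 3*7 + 1 = 22, q_1 = 3*1 + 0 = 3.
  i=2: a_2=8, p_2 = 8*22 + 7 = 183, q_2 = 8*3 + 1 = 25.
q_2 = 25 > 11, so the last convergent with denominator <= 11 is p_1/q_1 = 22/3.
The closest fraction with denominator <= 11 is either p_1/q_1 or the intermediate fraction (k*p_1 + p_0)/(k*q_1 + q_0) with the largest k >= 1 whose denominator stays <= 11; these approach x as k grows, and every other convergent or intermediate fraction in range is farther away.
Largest k: floor((11 - q_0)/q_1) = floor((11 - 1)/3) = 3.
That gives (3*22 + 7)/(3*3 + 1) = 73/10.
Compare the errors: |x - 22/3| = |183*3 - 22*25|/(25*3) = 1/75, and |x - 73/10| = |183*10 - 73*25|/(25*10) = 5/250.
Cross-multiplying, 1*250 = 250 < 375 = 5*75, so 1/75 is smaller: the convergent 22/3 is closer to x than 73/10.

22/3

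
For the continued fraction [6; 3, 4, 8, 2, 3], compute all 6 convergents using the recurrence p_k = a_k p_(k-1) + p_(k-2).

6/1, 19/3, 82/13, 675/107, 1432/227, 4971/788

Using the convergent recurrence p_i = a_i*p_{i-1} + p_{i-2}, q_i = a_i*q_{i-1} + q_{i-2} with p_{-2}=0, p_{-1}=1, q_{-2}=1, q_{-1}=0:
  i=0: a_0=6, p_0 = 6*1 + 0 = 6, q_0 = 6*0 + 1 = 1.
  i=1: a_1=3, p_1 = 3*6 + 1 = 19, q_1 = 3*1 + 0 = 3.
  i=2: a_2=4, p_2 = 4*19 + 6 = 82, q_2 = 4*3 + 1 = 13.
  i=3: a_3=8, p_3 = 8*82 + 19 = 675, q_3 = 8*13 + 3 = 107.
  i=4: a_4=2, p_4 = 2*675 + 82 = 1432, q_4 = 2*107 + 13 = 227.
  i=5: a_5=3, p_5 = 3*1432 + 675 = 4971, q_5 = 3*227 + 107 = 788.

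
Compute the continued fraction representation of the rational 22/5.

[4; 2, 2]

Run the Euclidean algorithm on 22 and 5; the successive quotients are the partial quotients a_0, a_1, ... (each step inverts the fractional part left over by the previous one):
  22 = 4*5 + 2, so a_0 = 4.
  5 = 2*2 + 1, so a_1 = 2.
  2 = 2*1 + 0, so a_2 = 2.
The remainder reaches 0 after 3 divisions, so the expansion has 3 partial quotients, read off in order.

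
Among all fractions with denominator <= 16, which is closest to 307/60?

46/9

Expand x = 307/60 as a continued fraction with the Euclidean algorithm:
  307 = 5*60 + 7, so a_0 = 5.
  60 = 8*7 + 4, so a_1 = 8.
  7 = 1*4 + 3, so a_2 = 1.
  4 = 1*3 + 1, so a_3 = 1.
  3 = 3*1 + 0, so a_4 = 3.
so x = [5; 8, 1, 1, 3].
Convergents (p_i = a_i*p_{i-1} + p_{i-2}, q_i = a_i*q_{i-1} + q_{i-2} with p_{-2}=0, p_{-1}=1, q_{-2}=1, q_{-1}=0), until the denominator exceeds 16:
  i=0: a_0=5, p_0 = 5*1 + 0 = 5, q_0 = 5*0 + 1 = 1.
  i=1: a_1=8, p_1 = 8*5 + 1 = 41, q_1 = 8*1 + 0 = 8.
  i=2: a_2=1, p_2 = 1*41 + 5 = 46, q_2 = 1*8 + 1 = 9.
  i=3: a_3=1, p_3 = 1*46 + 41 = 87, q_3 = 1*9 + 8 = 17.
q_3 = 17 > 16, so the last convergent with denominator <= 16 is p_2/q_2 = 46/9.
The closest fraction with denominator <= 16 is either p_2/q_2 or the intermediate fraction (k*p_2 + p_1)/(k*q_2 + q_1) with the largest k >= 1 whose denominator stays <= 16; these approach x as k grows, and every other convergent or intermediate fraction in range is farther away.
Largest k: floor((16 - q_1)/q_2) = floor((16 - 8)/9) = 0.
Since k = 0, no intermediate fraction beyond p_2/q_2 has denominator <= 16, so the convergent 46/9 is the closest (its error is |307*9 - 46*60|/(60*9) = 3/540).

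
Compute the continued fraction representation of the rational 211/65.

[3; 4, 16]

Run the Euclidean algorithm on 211 and 65; the successive quotients are the partial quotients a_0, a_1, ... (each step inverts the fractional part left over by the previous one):
  211 = 3*65 + 16, so a_0 = 3.
  65 = 4*16 + 1, so a_1 = 4.
  16 = 16*1 + 0, so a_2 = 16.
The remainder reaches 0 after 3 divisions, so the expansion has 3 partial quotients, read off in order.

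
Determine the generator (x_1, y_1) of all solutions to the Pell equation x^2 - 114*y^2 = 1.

(x, y) = (1025, 96)

First expand sqrt(114) as a continued fraction. With x_i = (sqrt(114) + m_i)/d_i and (m_0, d_0) = (0, 1): a_0 = floor(sqrt(114)) = 10, since 10^2 = 100 <= 114 < 121 = 11^2.
Iterate m_{i+1} = d_i*a_i - m_i, d_{i+1} = (114 - m_{i+1}^2)/d_i, a_{i+1} = floor((a_0 + m_{i+1})/d_{i+1}):
  m_1 = 1*10 - 0 = 10, d_1 = (114 - 10^2)/1 = 14/1 = 14, a_1 = floor((10 + 10)/14) = 1.
  m_2 = 14*1 - 10 = 4, d_2 = (114 - 4^2)/14 = 98/14 = 7, a_2 = floor((10 + 4)/7) = 2.
  m_3 = 7*2 - 4 = 10, d_3 = (114 - 10^2)/7 = 14/7 = 2, a_3 = floor((10 + 10)/2) = 10.
  m_4 = 2*10 - 10 = 10, d_4 = (114 - 10^2)/2 = 14/2 = 7, a_4 = floor((10 + 10)/7) = 2.
  m_5 = 7*2 - 10 = 4, d_5 = (114 - 4^2)/7 = 98/7 = 14, a_5 = floor((10 + 4)/14) = 1.
  m_6 = 14*1 - 4 = 10, d_6 = (114 - 10^2)/14 = 14/14 = 1, a_6 = floor((10 + 10)/1) = 20.
  m_7 = 1*20 - 10 = 10, d_7 = (114 - 10^2)/1 = 14/1 = 14: (m_7, d_7) = (m_1, d_1) = (10, 14), so from here the quotients repeat a_1, ..., a_6; the period length is 6.
So sqrt(114) = [10; (1, 2, 10, 2, 1, 20)] with period length k = 6.
k is even, so the fundamental solution of x^2 - 114y^2 = 1 is (p_{k-1}, q_{k-1}) = (p_5, q_5); compute convergents through index 5.
Convergents (p_i = a_i*p_{i-1} + p_{i-2}, q_i = a_i*q_{i-1} + q_{i-2} with p_{-2}=0, p_{-1}=1, q_{-2}=1, q_{-1}=0):
  i=0: a_0=10, p_0 = 10*1 + 0 = 10, q_0 = 10*0 + 1 = 1.
  i=1: a_1=1, p_1 = 1*10 + 1 = 11, q_1 = 1*1 + 0 = 1.
  i=2: a_2=2, p_2 = 2*11 + 10 = 32, q_2 = 2*1 + 1 = 3.
  i=3: a_3=10, p_3 = 10*32 + 11 = 331, q_3 = 10*3 + 1 = 31.
  i=4: a_4=2, p_4 = 2*331 + 32 = 694, q_4 = 2*31 + 3 = 65.
  i=5: a_5=1, p_5 = 1*694 + 331 = 1025, q_5 = 1*65 + 31 = 96.
Check: 1025^2 - 114*96^2 = 1050625 - 1050624 = 1, so (x, y) = (1025, 96) solves the equation, and by the theorem it is the least positive solution.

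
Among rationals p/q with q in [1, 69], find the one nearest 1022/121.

Expand x = 1022/121 as a continued fraction with the Euclidean algorithm:
  1022 = 8*121 + 54, so a_0 = 8.
  121 = 2*54 + 13, so a_1 = 2.
  54 = 4*13 + 2, so a_2 = 4.
  13 = 6*2 + 1, so a_3 = 6.
  2 = 2*1 + 0, so a_4 = 2.
so x = [8; 2, 4, 6, 2].
Convergents (p_i = a_i*p_{i-1} + p_{i-2}, q_i = a_i*q_{i-1} + q_{i-2} with p_{-2}=0, p_{-1}=1, q_{-2}=1, q_{-1}=0), until the denominator exceeds 69:
  i=0: a_0=8, p_0 = 8*1 + 0 = 8, q_0 = 8*0 + 1 = 1.
  i=1: a_1=2, p_1 = 2*8 + 1 = 17, q_1 = 2*1 + 0 = 2.
  i=2: a_2=4, p_2 = 4*17 + 8 = 76, q_2 = 4*2 + 1 = 9.
  i=3: a_3=6, p_3 = 6*76 + 17 = 473, q_3 = 6*9 + 2 = 56.
  i=4: a_4=2, p_4 = 2*473 + 76 = 1022, q_4 = 2*56 + 9 = 121.
q_4 = 121 > 69, so the last convergent with denominator <= 69 is p_3/q_3 = 473/56.
The closest fraction with denominator <= 69 is either p_3/q_3 or the intermediate fraction (k*p_3 + p_2)/(k*q_3 + q_2) with the largest k >= 1 whose denominator stays <= 69; these approach x as k grows, and every other convergent or intermediate fraction in range is farther away.
Largest k: floor((69 - q_2)/q_3) = floor((69 - 9)/56) = 1.
That gives (1*473 + 76)/(1*56 + 9) = 549/65.
Compare the errors: |x - 473/56| = |1022*56 - 473*121|/(121*56) = 1/6776, and |x - 549/65| = |1022*65 - 549*121|/(121*65) = 1/7865.
Cross-multiplying, 1*6776 = 6776 < 7865 = 1*7865, so 1/7865 is smaller: the intermediate fraction 549/65 is closer to x than 473/56.

549/65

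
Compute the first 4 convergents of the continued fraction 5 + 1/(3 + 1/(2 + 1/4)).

Using the convergent recurrence p_i = a_i*p_{i-1} + p_{i-2}, q_i = a_i*q_{i-1} + q_{i-2} with p_{-2}=0, p_{-1}=1, q_{-2}=1, q_{-1}=0:
  i=0: a_0=5, p_0 = 5*1 + 0 = 5, q_0 = 5*0 + 1 = 1.
  i=1: a_1=3, p_1 = 3*5 + 1 = 16, q_1 = 3*1 + 0 = 3.
  i=2: a_2=2, p_2 = 2*16 + 5 = 37, q_2 = 2*3 + 1 = 7.
  i=3: a_3=4, p_3 = 4*37 + 16 = 164, q_3 = 4*7 + 3 = 31.

5/1, 16/3, 37/7, 164/31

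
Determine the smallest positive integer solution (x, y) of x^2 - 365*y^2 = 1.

(x, y) = (23915529, 1251796)

First expand sqrt(365) as a continued fraction. With x_i = (sqrt(365) + m_i)/d_i and (m_0, d_0) = (0, 1): a_0 = floor(sqrt(365)) = 19, since 19^2 = 361 <= 365 < 400 = 20^2.
Iterate m_{i+1} = d_i*a_i - m_i, d_{i+1} = (365 - m_{i+1}^2)/d_i, a_{i+1} = floor((a_0 + m_{i+1})/d_{i+1}):
  m_1 = 1*19 - 0 = 19, d_1 = (365 - 19^2)/1 = 4/1 = 4, a_1 = floor((19 + 19)/4) = 9.
  m_2 = 4*9 - 19 = 17, d_2 = (365 - 17^2)/4 = 76/4 = 19, a_2 = floor((19 + 17)/19) = 1.
  m_3 = 19*1 - 17 = 2, d_3 = (365 - 2^2)/19 = 361/19 = 19, a_3 = floor((19 + 2)/19) = 1.
  m_4 = 19*1 - 2 = 17, d_4 = (365 - 17^2)/19 = 76/19 = 4, a_4 = floor((19 + 17)/4) = 9.
  m_5 = 4*9 - 17 = 19, d_5 = (365 - 19^2)/4 = 4/4 = 1, a_5 = floor((19 + 19)/1) = 38.
  m_6 = 1*38 - 19 = 19, d_6 = (365 - 19^2)/1 = 4/1 = 4: (m_6, d_6) = (m_1, d_1) = (19, 4), so from here the quotients repeat a_1, ..., a_5; the period length is 5.
So sqrt(365) = [19; (9, 1, 1, 9, 38)] with period length k = 5.
k is odd, so (p_{k-1}, q_{k-1}) only solves x^2 - 365y^2 = -1 and the fundamental solution of x^2 - 365y^2 = 1 is (p_{2k-1}, q_{2k-1}) = (p_9, q_9); compute convergents through index 9, running through the period twice.
Convergents (p_i = a_i*p_{i-1} + p_{i-2}, q_i = a_i*q_{i-1} + q_{i-2} with p_{-2}=0, p_{-1}=1, q_{-2}=1, q_{-1}=0):
  i=0: a_0=19, p_0 = 19*1 + 0 = 19, q_0 = 19*0 + 1 = 1.
  i=1: a_1=9, p_1 = 9*19 + 1 = 172, q_1 = 9*1 + 0 = 9.
  i=2: a_2=1, p_2 = 1*172 + 19 = 191, q_2 = 1*9 + 1 = 10.
  i=3: a_3=1, p_3 = 1*191 + 172 = 363, q_3 = 1*10 + 9 = 19.
  i=4: a_4=9, p_4 = 9*363 + 191 = 3458, q_4 = 9*19 + 10 = 181.
  i=5: a_5=38, p_5 = 38*3458 + 363 = 131767, q_5 = 38*181 + 19 = 6897.
  i=6: a_6=9, p_6 = 9*131767 + 3458 = 1189361, q_6 = 9*6897 + 181 = 62254.
  i=7: a_7=1, p_7 = 1*1189361 + 131767 = 1321128, q_7 = 1*62254 + 6897 = 69151.
  i=8: a_8=1, p_8 = 1*1321128 + 1189361 = 2510489, q_8 = 1*69151 + 62254 = 131405.
  i=9: a_9=9, p_9 = 9*2510489 + 1321128 = 23915529, q_9 = 9*131405 + 69151 = 1251796.
Indeed p_4^2 - 365*q_4^2 = 11957764 - 11957765 = -1, not +1.
Check: 23915529^2 - 365*1251796^2 = 571952527349841 - 571952527349840 = 1, so (x, y) = (23915529, 1251796) solves the equation, and by the theorem it is the least positive solution.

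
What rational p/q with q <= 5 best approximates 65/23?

Expand x = 65/23 as a continued fraction with the Euclidean algorithm:
  65 = 2*23 + 19, so a_0 = 2.
  23 = 1*19 + 4, so a_1 = 1.
  19 = 4*4 + 3, so a_2 = 4.
  4 = 1*3 + 1, so a_3 = 1.
  3 = 3*1 + 0, so a_4 = 3.
so x = [2; 1, 4, 1, 3].
Convergents (p_i = a_i*p_{i-1} + p_{i-2}, q_i = a_i*q_{i-1} + q_{i-2} with p_{-2}=0, p_{-1}=1, q_{-2}=1, q_{-1}=0), until the denominator exceeds 5:
  i=0: a_0=2, p_0 = 2*1 + 0 = 2, q_0 = 2*0 + 1 = 1.
  i=1: a_1=1, p_1 = 1*2 + 1 = 3, q_1 = 1*1 + 0 = 1.
  i=2: a_2=4, p_2 = 4*3 + 2 = 14, q_2 = 4*1 + 1 = 5.
  i=3: a_3=1, p_3 = 1*14 + 3 = 17, q_3 = 1*5 + 1 = 6.
q_3 = 6 > 5, so the last convergent with denominator <= 5 is p_2/q_2 = 14/5.
The closest fraction with denominator <= 5 is either p_2/q_2 or the intermediate fraction (k*p_2 + p_1)/(k*q_2 + q_1) with the largest k >= 1 whose denominator stays <= 5; these approach x as k grows, and every other convergent or intermediate fraction in range is farther away.
Largest k: floor((5 - q_1)/q_2) = floor((5 - 1)/5) = 0.
Since k = 0, no intermediate fraction beyond p_2/q_2 has denominator <= 5, so the convergent 14/5 is the closest (its error is |65*5 - 14*23|/(23*5) = 3/115).

14/5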